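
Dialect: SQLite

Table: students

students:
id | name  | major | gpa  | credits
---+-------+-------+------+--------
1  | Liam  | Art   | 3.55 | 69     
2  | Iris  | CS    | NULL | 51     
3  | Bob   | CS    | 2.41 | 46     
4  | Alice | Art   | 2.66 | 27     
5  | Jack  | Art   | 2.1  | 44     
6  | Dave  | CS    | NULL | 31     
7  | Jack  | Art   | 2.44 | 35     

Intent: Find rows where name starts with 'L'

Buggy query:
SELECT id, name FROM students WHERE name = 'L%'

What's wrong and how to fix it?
Bug: Wildcards only work with LIKE; '=' treats '%' as a literal character

Fix: Use LIKE for wildcard pattern matching

Corrected query:
SELECT id, name FROM students WHERE name LIKE 'L%'

Result:
id | name
---+-----
1  | Liam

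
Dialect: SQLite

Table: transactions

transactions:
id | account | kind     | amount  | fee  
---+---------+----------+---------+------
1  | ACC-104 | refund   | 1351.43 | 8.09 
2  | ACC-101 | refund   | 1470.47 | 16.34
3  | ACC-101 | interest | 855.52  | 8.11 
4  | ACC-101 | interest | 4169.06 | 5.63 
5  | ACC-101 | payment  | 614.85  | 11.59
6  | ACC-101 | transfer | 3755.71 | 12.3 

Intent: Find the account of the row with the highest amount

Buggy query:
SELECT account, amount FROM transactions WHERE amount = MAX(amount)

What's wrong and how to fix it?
Bug: WHERE is evaluated per row; an aggregate over the whole table isn't defined there

Fix: Wrap MAX in a scalar subquery so WHERE compares against a single value

Corrected query:
SELECT account, amount FROM transactions WHERE amount = (SELECT MAX(amount) FROM transactions)

Result:
account | amount 
--------+--------
ACC-101 | 4169.06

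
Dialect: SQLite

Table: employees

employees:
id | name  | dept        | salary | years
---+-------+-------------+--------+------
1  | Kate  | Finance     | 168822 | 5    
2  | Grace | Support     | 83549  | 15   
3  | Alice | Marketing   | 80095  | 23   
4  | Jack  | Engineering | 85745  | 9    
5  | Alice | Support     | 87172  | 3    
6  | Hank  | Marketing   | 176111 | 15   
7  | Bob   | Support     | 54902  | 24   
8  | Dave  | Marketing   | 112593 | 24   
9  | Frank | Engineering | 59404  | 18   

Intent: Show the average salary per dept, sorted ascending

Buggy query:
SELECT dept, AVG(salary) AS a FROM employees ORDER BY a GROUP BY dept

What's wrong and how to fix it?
Bug: GROUP BY must precede ORDER BY

Fix: Reorder: SELECT … FROM … GROUP BY … ORDER BY …

Corrected query:
SELECT dept, AVG(salary) AS a FROM employees GROUP BY dept ORDER BY a

Result:
dept        | a           
------------+-------------
Engineering | 72574.5     
Support     | 75207.666667
Marketing   | 122933      
Finance     | 168822      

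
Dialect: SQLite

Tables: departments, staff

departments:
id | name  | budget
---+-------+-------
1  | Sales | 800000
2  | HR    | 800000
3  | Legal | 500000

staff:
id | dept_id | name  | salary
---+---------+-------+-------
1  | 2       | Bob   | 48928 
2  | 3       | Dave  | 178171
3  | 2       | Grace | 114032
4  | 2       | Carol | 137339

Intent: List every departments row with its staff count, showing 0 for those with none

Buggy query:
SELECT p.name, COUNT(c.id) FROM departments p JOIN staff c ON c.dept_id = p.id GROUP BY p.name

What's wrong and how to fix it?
Bug: INNER JOIN drops departments rows that have no matching staff rows

Fix: Use LEFT JOIN so parents without children still appear (COUNT(c.id) gives 0)

Corrected query:
SELECT p.name, COUNT(c.id) FROM departments p LEFT JOIN staff c ON c.dept_id = p.id GROUP BY p.name

Result:
name  | COUNT(c.id)
------+------------
HR    | 3          
Legal | 1          
Sales | 0          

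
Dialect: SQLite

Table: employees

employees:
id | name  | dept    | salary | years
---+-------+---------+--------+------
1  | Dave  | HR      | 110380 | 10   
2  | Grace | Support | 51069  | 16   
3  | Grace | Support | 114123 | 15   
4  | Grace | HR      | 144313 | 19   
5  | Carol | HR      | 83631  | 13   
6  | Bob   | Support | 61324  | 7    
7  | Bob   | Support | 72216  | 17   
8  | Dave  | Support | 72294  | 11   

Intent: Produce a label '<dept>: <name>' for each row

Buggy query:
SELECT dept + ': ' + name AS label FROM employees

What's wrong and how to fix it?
Bug: '+' is numeric addition; on text columns SQLite converts them to 0 instead of concatenating

Fix: Replace + with || to concatenate text

Corrected query:
SELECT dept || ': ' || name AS label FROM employees

Result:
label         
--------------
HR: Dave      
Support: Grace
Support: Grace
HR: Grace     
HR: Carol     
Support: Bob  
Support: Bob  
Support: Dave 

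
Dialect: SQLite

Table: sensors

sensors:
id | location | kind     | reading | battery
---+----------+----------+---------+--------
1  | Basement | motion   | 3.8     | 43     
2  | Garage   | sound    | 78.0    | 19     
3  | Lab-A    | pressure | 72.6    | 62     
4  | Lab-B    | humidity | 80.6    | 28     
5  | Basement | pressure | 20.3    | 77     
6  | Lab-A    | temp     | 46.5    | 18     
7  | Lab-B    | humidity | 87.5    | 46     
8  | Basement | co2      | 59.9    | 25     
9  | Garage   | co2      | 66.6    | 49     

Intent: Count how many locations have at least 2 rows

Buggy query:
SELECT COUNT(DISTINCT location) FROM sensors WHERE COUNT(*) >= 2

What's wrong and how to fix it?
Bug: WHERE filters individual rows, not groups, so a group-level COUNT is invalid there

Fix: Use a subquery that GROUPs and filters with HAVING, then count its rows

Corrected query:
SELECT COUNT(*) FROM (SELECT location FROM sensors GROUP BY location HAVING COUNT(*) >= 2)

Result:
COUNT(*)
--------
4       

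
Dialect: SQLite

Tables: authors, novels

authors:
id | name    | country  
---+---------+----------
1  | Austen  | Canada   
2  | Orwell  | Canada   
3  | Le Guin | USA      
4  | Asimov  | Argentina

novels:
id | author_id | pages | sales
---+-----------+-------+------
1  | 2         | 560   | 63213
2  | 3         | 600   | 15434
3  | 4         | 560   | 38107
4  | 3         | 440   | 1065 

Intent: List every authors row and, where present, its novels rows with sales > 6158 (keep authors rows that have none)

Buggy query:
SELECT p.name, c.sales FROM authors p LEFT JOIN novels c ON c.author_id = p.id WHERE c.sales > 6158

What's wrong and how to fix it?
Bug: Filtering c.sales in WHERE discards the NULL rows produced by LEFT JOIN, turning it into an inner join

Fix: Move the right-table condition into the ON clause so unmatched parents are kept

Corrected query:
SELECT p.name, c.sales FROM authors p LEFT JOIN novels c ON c.author_id = p.id AND c.sales > 6158

Result:
name    | sales
--------+------
Austen  | NULL 
Orwell  | 63213
Le Guin | 15434
Asimov  | 38107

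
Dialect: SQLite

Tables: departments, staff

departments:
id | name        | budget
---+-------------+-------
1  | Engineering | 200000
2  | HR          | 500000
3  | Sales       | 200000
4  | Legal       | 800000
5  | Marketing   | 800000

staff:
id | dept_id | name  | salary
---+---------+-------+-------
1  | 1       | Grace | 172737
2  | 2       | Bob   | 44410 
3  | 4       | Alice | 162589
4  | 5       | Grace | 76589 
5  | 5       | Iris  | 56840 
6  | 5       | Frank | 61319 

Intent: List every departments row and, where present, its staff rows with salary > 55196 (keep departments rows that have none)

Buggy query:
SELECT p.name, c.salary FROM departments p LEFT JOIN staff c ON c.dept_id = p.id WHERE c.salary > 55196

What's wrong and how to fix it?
Bug: Filtering c.salary in WHERE discards the NULL rows produced by LEFT JOIN, turning it into an inner join

Fix: Put 'c.salary > 55196' in the JOIN's ON clause instead of WHERE

Corrected query:
SELECT p.name, c.salary FROM departments p LEFT JOIN staff c ON c.dept_id = p.id AND c.salary > 55196

Result:
name        | salary
------------+-------
Engineering | 172737
HR          | NULL  
Sales       | NULL  
Legal       | 162589
Marketing   | 56840 
Marketing   | 61319 
Marketing   | 76589 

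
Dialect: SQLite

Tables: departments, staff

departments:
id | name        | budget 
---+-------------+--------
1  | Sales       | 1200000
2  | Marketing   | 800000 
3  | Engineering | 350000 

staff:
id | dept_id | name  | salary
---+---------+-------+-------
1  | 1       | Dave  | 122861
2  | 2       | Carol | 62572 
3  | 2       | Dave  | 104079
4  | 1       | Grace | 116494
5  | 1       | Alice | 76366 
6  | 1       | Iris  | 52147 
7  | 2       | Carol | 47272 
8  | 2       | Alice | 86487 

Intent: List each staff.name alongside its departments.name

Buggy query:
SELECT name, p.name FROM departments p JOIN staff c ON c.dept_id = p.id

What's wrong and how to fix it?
Bug: 'name' exists in both joined tables, so the database can't tell which one is meant

Fix: Prefix ambiguous columns with the table alias

Corrected query:
SELECT c.name, p.name FROM departments p JOIN staff c ON c.dept_id = p.id

Result:
name  | name     
------+----------
Dave  | Sales    
Carol | Marketing
Dave  | Marketing
Grace | Sales    
Alice | Sales    
Iris  | Sales    
Carol | Marketing
Alice | Marketing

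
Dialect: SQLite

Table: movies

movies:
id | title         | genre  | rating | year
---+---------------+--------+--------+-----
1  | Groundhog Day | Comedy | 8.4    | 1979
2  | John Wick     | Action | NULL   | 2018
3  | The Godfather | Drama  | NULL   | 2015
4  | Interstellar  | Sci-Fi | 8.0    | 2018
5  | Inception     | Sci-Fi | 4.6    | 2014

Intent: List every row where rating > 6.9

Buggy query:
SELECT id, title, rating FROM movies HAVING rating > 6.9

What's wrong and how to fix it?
Bug: This is a non-aggregate query (no GROUP BY, no aggregates), so in SQLite the HAVING clause is invalid here; a row-level condition belongs in WHERE

Fix: Replace HAVING with WHERE since the condition applies to individual rows

Corrected query:
SELECT id, title, rating FROM movies WHERE rating > 6.9

Result:
id | title         | rating
---+---------------+-------
1  | Groundhog Day | 8.4   
4  | Interstellar  | 8     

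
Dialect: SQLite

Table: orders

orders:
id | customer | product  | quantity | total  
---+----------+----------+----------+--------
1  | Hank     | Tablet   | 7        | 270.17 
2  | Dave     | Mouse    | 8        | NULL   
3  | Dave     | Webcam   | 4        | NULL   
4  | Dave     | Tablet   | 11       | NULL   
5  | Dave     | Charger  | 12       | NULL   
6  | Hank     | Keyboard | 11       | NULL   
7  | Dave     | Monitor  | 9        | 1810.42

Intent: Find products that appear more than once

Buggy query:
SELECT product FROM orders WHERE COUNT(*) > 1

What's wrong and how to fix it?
Bug: COUNT(*) is an aggregate and cannot be used in WHERE

Fix: GROUP BY product, then filter groups with HAVING COUNT(*) > 1

Corrected query:
SELECT product FROM orders GROUP BY product HAVING COUNT(*) > 1

Result:
product
-------
Tablet 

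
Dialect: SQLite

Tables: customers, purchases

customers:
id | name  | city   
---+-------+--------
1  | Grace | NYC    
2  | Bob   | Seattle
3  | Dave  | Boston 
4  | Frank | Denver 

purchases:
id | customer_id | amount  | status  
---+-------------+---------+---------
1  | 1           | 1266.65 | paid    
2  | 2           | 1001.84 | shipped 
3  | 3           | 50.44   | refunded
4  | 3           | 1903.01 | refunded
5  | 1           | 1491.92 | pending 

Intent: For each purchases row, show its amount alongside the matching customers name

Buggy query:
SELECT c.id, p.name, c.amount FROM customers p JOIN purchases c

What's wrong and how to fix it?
Bug: JOIN with no ON clause produces a cartesian product; every purchases row pairs with every customers row

Fix: Add ON c.customer_id = p.id to the JOIN

Corrected query:
SELECT c.id, p.name, c.amount FROM customers p JOIN purchases c ON c.customer_id = p.id

Result:
id | name  | amount 
---+-------+--------
1  | Grace | 1266.65
2  | Bob   | 1001.84
3  | Dave  | 50.44  
4  | Dave  | 1903.01
5  | Grace | 1491.92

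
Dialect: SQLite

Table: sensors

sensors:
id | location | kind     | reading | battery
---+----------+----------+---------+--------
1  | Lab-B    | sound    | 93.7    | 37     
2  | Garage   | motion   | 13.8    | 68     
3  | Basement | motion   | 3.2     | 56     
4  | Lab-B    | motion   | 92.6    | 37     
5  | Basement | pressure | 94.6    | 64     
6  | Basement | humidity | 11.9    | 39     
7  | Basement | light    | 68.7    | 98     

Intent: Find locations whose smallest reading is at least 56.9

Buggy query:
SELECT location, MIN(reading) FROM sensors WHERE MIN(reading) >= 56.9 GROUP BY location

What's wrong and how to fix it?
Bug: MIN() in WHERE is a misuse of aggregate

Fix: Replace WHERE with HAVING after the GROUP BY

Corrected query:
SELECT location, MIN(reading) FROM sensors GROUP BY location HAVING MIN(reading) >= 56.9

Result:
location | MIN(reading)
---------+-------------
Lab-B    | 92.6        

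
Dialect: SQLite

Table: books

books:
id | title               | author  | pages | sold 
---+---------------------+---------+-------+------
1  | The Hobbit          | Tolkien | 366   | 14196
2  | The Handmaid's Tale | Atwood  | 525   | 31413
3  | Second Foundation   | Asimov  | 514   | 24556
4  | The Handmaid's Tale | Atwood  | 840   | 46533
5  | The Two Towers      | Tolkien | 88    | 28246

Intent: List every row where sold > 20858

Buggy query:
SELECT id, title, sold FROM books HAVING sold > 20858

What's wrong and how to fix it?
Bug: This is a non-aggregate query (no GROUP BY, no aggregates), so in SQLite the HAVING clause is invalid here; a row-level condition belongs in WHERE

Fix: Use WHERE for row-level filtering

Corrected query:
SELECT id, title, sold FROM books WHERE sold > 20858

Result:
id | title               | sold 
---+---------------------+------
2  | The Handmaid's Tale | 31413
3  | Second Foundation   | 24556
4  | The Handmaid's Tale | 46533
5  | The Two Towers      | 28246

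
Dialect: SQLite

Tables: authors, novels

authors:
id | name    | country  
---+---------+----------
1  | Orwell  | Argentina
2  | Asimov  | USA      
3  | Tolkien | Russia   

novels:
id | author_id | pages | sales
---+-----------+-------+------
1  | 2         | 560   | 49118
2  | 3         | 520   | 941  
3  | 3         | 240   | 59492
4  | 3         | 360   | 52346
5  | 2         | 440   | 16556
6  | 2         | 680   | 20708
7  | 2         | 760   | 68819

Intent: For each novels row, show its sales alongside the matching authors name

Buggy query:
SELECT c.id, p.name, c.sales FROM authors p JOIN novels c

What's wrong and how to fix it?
Bug: JOIN with no ON clause produces a cartesian product; every novels row pairs with every authors row

Fix: Specify the join condition linking the foreign key to the parent id

Corrected query:
SELECT c.id, p.name, c.sales FROM authors p JOIN novels c ON c.author_id = p.id

Result:
id | name    | sales
---+---------+------
1  | Asimov  | 49118
2  | Tolkien | 941  
3  | Tolkien | 59492
4  | Tolkien | 52346
5  | Asimov  | 16556
6  | Asimov  | 20708
7  | Asimov  | 68819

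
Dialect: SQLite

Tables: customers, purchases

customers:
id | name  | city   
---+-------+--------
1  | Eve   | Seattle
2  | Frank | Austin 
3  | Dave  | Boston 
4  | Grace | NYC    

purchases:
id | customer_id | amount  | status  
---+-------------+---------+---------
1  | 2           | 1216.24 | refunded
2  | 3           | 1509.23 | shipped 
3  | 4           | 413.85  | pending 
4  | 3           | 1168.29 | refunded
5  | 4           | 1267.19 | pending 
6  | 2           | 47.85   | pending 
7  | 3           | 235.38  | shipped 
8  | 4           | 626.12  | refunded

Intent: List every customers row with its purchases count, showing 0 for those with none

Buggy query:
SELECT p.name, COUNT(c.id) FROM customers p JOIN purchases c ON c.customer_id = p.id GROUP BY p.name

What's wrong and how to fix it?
Bug: INNER JOIN drops customers rows that have no matching purchases rows

Fix: Use LEFT JOIN so parents without children still appear (COUNT(c.id) gives 0)

Corrected query:
SELECT p.name, COUNT(c.id) FROM customers p LEFT JOIN purchases c ON c.customer_id = p.id GROUP BY p.name

Result:
name  | COUNT(c.id)
------+------------
Dave  | 3          
Eve   | 0          
Frank | 2          
Grace | 3          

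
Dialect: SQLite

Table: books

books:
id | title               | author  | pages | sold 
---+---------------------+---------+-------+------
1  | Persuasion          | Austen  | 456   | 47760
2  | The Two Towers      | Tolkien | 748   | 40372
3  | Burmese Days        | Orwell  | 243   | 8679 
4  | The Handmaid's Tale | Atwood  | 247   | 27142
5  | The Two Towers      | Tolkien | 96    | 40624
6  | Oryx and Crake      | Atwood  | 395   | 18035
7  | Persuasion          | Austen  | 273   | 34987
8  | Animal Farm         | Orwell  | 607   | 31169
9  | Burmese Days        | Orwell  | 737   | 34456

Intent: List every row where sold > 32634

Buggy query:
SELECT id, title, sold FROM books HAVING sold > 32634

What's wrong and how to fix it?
Bug: HAVING filters the output of aggregation, but this query has no GROUP BY and no aggregate functions, so SQLite rejects it (HAVING clause on a non-aggregate query); the condition here is per row

Fix: Replace HAVING with WHERE since the condition applies to individual rows

Corrected query:
SELECT id, title, sold FROM books WHERE sold > 32634

Result:
id | title          | sold 
---+----------------+------
1  | Persuasion     | 47760
2  | The Two Towers | 40372
5  | The Two Towers | 40624
7  | Persuasion     | 34987
9  | Burmese Days   | 34456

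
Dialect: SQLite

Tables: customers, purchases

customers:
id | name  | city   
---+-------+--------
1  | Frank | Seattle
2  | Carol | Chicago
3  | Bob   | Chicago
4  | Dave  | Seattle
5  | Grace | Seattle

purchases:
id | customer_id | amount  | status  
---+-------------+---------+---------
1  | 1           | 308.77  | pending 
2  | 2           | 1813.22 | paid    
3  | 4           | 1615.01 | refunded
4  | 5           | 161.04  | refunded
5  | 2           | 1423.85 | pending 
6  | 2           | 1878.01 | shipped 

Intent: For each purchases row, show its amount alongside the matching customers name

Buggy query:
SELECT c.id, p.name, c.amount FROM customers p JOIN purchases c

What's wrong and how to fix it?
Bug: Missing join condition: each purchases row is matched to all customers rows instead of just its own

Fix: Specify the join condition linking the foreign key to the parent id

Corrected query:
SELECT c.id, p.name, c.amount FROM customers p JOIN purchases c ON c.customer_id = p.id

Result:
id | name  | amount 
---+-------+--------
1  | Frank | 308.77 
2  | Carol | 1813.22
3  | Dave  | 1615.01
4  | Grace | 161.04 
5  | Carol | 1423.85
6  | Carol | 1878.01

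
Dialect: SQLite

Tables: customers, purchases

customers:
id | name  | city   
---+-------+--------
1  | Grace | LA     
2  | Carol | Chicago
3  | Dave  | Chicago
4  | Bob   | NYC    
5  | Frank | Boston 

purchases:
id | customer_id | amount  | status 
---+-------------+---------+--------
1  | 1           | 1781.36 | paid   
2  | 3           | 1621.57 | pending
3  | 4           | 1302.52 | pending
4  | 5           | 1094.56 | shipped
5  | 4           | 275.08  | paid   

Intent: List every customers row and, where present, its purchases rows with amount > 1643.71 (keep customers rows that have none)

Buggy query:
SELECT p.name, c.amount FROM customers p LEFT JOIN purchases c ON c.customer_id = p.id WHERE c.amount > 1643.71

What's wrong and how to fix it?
Bug: Filtering c.amount in WHERE discards the NULL rows produced by LEFT JOIN, turning it into an inner join

Fix: Move the right-table condition into the ON clause so unmatched parents are kept

Corrected query:
SELECT p.name, c.amount FROM customers p LEFT JOIN purchases c ON c.customer_id = p.id AND c.amount > 1643.71

Result:
name  | amount 
------+--------
Grace | 1781.36
Carol | NULL   
Dave  | NULL   
Bob   | NULL   
Frank | NULL   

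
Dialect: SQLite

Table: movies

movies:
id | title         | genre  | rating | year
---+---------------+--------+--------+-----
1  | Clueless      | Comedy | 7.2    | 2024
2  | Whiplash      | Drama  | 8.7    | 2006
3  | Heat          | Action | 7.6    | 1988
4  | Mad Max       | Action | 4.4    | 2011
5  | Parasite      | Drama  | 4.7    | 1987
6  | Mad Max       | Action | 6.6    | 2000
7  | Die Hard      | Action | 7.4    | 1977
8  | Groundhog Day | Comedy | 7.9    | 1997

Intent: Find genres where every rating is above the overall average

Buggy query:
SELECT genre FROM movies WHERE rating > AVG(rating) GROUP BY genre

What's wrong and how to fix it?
Bug: AVG() is an aggregate; it can't sit directly in WHERE

Fix: Compute the overall average in a scalar subquery and compare each group's MIN against it in HAVING

Corrected query:
SELECT genre FROM movies GROUP BY genre HAVING MIN(rating) > (SELECT AVG(rating) FROM movies)

Result:
genre 
------
Comedy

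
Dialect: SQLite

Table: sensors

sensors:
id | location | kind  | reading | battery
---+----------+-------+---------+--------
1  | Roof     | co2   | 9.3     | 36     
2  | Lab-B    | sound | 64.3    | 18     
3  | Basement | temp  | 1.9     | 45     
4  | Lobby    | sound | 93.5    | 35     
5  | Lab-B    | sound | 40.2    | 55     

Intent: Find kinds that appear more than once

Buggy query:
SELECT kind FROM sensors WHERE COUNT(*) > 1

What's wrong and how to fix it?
Bug: COUNT(*) is an aggregate and cannot be used in WHERE

Fix: GROUP BY kind, then filter groups with HAVING COUNT(*) > 1

Corrected query:
SELECT kind FROM sensors GROUP BY kind HAVING COUNT(*) > 1

Result:
kind 
-----
sound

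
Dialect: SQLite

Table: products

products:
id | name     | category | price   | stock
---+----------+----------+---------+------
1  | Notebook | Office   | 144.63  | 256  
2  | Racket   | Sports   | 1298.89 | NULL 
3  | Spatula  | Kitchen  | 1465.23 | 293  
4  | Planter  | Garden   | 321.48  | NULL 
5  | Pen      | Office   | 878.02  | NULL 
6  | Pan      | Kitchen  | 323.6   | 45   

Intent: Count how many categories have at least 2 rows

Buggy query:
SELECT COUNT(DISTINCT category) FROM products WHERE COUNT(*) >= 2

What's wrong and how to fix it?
Bug: COUNT(*) cannot appear in WHERE; the per-group count doesn't exist yet

Fix: Group first with HAVING COUNT(*) >= 2, then COUNT the resulting groups

Corrected query:
SELECT COUNT(*) FROM (SELECT category FROM products GROUP BY category HAVING COUNT(*) >= 2)

Result:
COUNT(*)
--------
2       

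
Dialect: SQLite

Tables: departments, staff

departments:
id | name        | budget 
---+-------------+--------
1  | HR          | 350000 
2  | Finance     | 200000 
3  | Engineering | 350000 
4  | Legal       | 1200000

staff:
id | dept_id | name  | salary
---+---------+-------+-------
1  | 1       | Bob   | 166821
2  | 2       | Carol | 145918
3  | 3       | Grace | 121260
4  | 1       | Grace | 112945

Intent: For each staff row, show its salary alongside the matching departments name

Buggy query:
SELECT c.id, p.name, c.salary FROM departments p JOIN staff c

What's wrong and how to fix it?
Bug: JOIN with no ON clause produces a cartesian product; every staff row pairs with every departments row

Fix: Specify the join condition linking the foreign key to the parent id

Corrected query:
SELECT c.id, p.name, c.salary FROM departments p JOIN staff c ON c.dept_id = p.id

Result:
id | name        | salary
---+-------------+-------
1  | HR          | 166821
2  | Finance     | 145918
3  | Engineering | 121260
4  | HR          | 112945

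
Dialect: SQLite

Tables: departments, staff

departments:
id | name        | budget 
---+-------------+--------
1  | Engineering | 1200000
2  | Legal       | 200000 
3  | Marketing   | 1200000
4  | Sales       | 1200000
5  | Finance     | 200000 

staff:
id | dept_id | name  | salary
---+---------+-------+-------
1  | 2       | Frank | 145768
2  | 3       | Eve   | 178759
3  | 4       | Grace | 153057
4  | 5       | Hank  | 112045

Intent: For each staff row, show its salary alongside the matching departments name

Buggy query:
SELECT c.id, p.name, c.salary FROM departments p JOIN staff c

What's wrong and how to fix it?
Bug: JOIN with no ON clause produces a cartesian product; every staff row pairs with every departments row

Fix: Specify the join condition linking the foreign key to the parent id

Corrected query:
SELECT c.id, p.name, c.salary FROM departments p JOIN staff c ON c.dept_id = p.id

Result:
id | name      | salary
---+-----------+-------
1  | Legal     | 145768
2  | Marketing | 178759
3  | Sales     | 153057
4  | Finance   | 112045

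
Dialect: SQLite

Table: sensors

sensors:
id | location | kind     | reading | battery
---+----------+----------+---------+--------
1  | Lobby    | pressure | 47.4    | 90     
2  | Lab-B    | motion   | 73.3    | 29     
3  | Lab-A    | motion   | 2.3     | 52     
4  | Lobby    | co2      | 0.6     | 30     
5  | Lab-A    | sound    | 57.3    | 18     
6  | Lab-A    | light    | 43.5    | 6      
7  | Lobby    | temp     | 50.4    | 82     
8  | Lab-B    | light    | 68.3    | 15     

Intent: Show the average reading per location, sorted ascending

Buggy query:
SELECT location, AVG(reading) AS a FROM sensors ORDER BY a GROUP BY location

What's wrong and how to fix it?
Bug: GROUP BY must precede ORDER BY

Fix: Reorder: SELECT … FROM … GROUP BY … ORDER BY …

Corrected query:
SELECT location, AVG(reading) AS a FROM sensors GROUP BY location ORDER BY a

Result:
location | a        
---------+----------
Lobby    | 32.8     
Lab-A    | 34.366667
Lab-B    | 70.8     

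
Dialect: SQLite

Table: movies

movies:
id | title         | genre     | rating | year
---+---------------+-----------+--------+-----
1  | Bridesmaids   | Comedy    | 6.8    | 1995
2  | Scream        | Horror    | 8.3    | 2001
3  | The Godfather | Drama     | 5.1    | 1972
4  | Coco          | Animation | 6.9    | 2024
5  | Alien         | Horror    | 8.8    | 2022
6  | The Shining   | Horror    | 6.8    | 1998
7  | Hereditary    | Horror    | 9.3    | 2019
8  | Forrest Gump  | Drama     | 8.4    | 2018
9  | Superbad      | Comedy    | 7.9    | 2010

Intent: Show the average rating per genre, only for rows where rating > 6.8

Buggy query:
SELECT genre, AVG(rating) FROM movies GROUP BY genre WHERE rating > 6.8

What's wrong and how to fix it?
Bug: WHERE cannot follow GROUP BY

Fix: Move the WHERE clause before GROUP BY

Corrected query:
SELECT genre, AVG(rating) FROM movies WHERE rating > 6.8 GROUP BY genre

Result:
genre     | AVG(rating)
----------+------------
Animation | 6.9        
Comedy    | 7.9        
Drama     | 8.4        
Horror    | 8.8        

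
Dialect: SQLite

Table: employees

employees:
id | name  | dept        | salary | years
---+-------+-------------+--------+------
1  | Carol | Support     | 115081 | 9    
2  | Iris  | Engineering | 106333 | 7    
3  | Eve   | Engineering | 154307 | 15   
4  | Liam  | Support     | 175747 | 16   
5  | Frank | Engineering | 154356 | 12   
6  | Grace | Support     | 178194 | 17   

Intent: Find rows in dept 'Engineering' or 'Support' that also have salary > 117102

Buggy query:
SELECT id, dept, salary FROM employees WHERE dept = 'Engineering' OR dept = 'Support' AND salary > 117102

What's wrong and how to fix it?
Bug: AND binds tighter than OR, so this parses as dept = 'Engineering' OR (dept = 'Support' AND salary > 117102)

Fix: Add parentheses around the OR so the AND applies to both alternatives

Corrected query:
SELECT id, dept, salary FROM employees WHERE (dept = 'Engineering' OR dept = 'Support') AND salary > 117102

Result:
id | dept        | salary
---+-------------+-------
3  | Engineering | 154307
4  | Support     | 175747
5  | Engineering | 154356
6  | Support     | 178194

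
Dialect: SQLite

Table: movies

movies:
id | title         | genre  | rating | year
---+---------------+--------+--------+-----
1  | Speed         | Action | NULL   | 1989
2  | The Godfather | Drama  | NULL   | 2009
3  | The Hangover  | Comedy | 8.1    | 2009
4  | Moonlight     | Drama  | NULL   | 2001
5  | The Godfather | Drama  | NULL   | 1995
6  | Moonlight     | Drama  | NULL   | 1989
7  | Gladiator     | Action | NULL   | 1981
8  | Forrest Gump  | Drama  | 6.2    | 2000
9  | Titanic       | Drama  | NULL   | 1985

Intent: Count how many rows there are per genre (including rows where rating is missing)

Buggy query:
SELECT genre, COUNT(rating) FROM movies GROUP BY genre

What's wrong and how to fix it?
Bug: COUNT(column) counts non-NULL values only; rows with NULL rating aren't counted

Fix: Use COUNT(*) to count all rows regardless of NULL

Corrected query:
SELECT genre, COUNT(*) FROM movies GROUP BY genre

Result:
genre  | COUNT(*)
-------+---------
Action | 2       
Comedy | 1       
Drama  | 6       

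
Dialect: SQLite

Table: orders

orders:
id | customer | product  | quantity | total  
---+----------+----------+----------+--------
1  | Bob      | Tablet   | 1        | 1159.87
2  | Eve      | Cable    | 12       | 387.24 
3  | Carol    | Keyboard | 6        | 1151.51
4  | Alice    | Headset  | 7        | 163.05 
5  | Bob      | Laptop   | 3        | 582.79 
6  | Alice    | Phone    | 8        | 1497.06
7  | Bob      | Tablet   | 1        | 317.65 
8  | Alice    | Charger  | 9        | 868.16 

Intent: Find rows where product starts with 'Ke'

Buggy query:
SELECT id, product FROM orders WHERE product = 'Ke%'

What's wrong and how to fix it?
Bug: '=' compares the literal string including the % character; pattern matching needs LIKE

Fix: Replace '=' with LIKE so 'Ke%' is treated as a pattern

Corrected query:
SELECT id, product FROM orders WHERE product LIKE 'Ke%'

Result:
id | product 
---+---------
3  | Keyboard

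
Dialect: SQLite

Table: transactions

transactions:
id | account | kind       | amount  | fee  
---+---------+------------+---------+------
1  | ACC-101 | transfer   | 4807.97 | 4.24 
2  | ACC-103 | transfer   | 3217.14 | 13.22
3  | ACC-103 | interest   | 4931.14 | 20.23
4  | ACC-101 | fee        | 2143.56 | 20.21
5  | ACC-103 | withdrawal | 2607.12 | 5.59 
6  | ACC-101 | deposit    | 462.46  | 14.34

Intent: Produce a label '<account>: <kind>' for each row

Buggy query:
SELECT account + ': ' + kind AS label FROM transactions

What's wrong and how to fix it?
Bug: SQLite uses || for string concatenation; + coerces text to numbers (yielding 0)

Fix: Replace + with || to concatenate text

Corrected query:
SELECT account || ': ' || kind AS label FROM transactions

Result:
label              
-------------------
ACC-101: transfer  
ACC-103: transfer  
ACC-103: interest  
ACC-101: fee       
ACC-103: withdrawal
ACC-101: deposit   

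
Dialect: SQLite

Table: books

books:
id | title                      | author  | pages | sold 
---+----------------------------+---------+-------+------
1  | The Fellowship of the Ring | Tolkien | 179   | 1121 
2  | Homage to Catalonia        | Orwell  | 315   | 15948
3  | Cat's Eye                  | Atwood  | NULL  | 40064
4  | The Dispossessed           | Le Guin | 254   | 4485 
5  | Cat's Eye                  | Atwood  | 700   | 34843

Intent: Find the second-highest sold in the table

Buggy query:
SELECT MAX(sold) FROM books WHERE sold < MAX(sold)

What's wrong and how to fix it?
Bug: The inner MAX is an aggregate inside WHERE, which is not allowed

Fix: Compute the overall MAX in a subquery, then take MAX of rows below it

Corrected query:
SELECT MAX(sold) FROM books WHERE sold < (SELECT MAX(sold) FROM books)

Result:
MAX(sold)
---------
34843    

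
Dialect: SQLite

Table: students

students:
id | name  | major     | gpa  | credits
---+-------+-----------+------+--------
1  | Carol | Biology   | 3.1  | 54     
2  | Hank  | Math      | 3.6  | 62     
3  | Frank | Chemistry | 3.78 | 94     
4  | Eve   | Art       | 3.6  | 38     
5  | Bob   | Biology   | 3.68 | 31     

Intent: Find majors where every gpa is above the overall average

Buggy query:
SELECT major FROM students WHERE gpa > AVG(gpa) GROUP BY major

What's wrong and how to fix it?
Bug: WHERE evaluates per row before aggregation, so AVG() is unavailable

Fix: Compute the overall average in a scalar subquery and compare each group's MIN against it in HAVING

Corrected query:
SELECT major FROM students GROUP BY major HAVING MIN(gpa) > (SELECT AVG(gpa) FROM students)

Result:
major    
---------
Art      
Chemistry
Math     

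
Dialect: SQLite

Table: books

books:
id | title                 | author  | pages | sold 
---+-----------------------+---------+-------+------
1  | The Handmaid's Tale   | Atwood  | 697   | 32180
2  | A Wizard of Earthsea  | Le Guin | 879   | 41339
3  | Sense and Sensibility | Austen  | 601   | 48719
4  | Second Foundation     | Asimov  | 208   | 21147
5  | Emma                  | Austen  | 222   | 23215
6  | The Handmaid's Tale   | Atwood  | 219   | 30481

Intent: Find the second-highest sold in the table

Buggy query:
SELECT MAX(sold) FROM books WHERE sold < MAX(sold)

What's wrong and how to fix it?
Bug: The inner MAX is an aggregate inside WHERE, which is not allowed

Fix: Compute the overall MAX in a subquery, then take MAX of rows below it

Corrected query:
SELECT MAX(sold) FROM books WHERE sold < (SELECT MAX(sold) FROM books)

Result:
MAX(sold)
---------
41339    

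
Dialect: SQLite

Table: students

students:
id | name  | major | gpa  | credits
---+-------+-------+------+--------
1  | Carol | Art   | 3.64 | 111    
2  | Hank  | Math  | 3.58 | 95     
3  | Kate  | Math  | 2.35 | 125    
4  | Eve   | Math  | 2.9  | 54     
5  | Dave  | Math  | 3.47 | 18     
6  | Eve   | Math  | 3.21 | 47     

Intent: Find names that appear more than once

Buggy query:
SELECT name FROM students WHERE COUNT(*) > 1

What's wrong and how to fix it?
Bug: WHERE can't reference COUNT(*); aggregates are computed after WHERE

Fix: Group first, then use HAVING for the count condition

Corrected query:
SELECT name FROM students GROUP BY name HAVING COUNT(*) > 1

Result:
name
----
Eve 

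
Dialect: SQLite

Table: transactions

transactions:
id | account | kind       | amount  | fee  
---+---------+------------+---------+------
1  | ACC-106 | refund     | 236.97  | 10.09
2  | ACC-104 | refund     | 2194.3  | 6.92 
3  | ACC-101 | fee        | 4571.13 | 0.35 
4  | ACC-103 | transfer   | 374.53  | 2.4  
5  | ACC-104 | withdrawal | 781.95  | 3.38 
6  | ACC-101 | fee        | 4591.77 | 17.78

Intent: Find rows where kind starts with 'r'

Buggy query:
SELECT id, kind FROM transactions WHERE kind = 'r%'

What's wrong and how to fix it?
Bug: Wildcards only work with LIKE; '=' treats '%' as a literal character

Fix: Replace '=' with LIKE so 'r%' is treated as a pattern

Corrected query:
SELECT id, kind FROM transactions WHERE kind LIKE 'r%'

Result:
id | kind  
---+-------
1  | refund
2  | refund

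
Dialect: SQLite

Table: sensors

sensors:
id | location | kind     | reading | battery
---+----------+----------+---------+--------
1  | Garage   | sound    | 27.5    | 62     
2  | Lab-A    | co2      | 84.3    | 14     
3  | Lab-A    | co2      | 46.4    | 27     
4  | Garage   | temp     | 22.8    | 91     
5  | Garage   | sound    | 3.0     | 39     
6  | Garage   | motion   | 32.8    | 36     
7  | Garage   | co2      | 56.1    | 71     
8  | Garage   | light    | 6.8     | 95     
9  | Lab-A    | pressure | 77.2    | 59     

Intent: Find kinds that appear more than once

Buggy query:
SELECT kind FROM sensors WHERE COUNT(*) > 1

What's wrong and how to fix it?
Bug: COUNT(*) is an aggregate and cannot be used in WHERE

Fix: GROUP BY kind, then filter groups with HAVING COUNT(*) > 1

Corrected query:
SELECT kind FROM sensors GROUP BY kind HAVING COUNT(*) > 1

Result:
kind 
-----
co2  
sound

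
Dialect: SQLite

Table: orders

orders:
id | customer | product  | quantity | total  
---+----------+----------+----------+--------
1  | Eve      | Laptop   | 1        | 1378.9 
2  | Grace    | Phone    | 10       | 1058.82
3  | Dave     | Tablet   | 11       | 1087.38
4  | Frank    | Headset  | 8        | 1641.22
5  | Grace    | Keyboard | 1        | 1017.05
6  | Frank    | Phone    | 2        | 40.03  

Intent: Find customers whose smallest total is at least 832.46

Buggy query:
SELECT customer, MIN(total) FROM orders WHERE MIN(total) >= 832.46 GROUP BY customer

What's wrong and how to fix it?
Bug: MIN() in WHERE is a misuse of aggregate

Fix: Replace WHERE with HAVING after the GROUP BY

Corrected query:
SELECT customer, MIN(total) FROM orders GROUP BY customer HAVING MIN(total) >= 832.46

Result:
customer | MIN(total)
---------+-----------
Dave     | 1087.38   
Eve      | 1378.9    
Grace    | 1017.05   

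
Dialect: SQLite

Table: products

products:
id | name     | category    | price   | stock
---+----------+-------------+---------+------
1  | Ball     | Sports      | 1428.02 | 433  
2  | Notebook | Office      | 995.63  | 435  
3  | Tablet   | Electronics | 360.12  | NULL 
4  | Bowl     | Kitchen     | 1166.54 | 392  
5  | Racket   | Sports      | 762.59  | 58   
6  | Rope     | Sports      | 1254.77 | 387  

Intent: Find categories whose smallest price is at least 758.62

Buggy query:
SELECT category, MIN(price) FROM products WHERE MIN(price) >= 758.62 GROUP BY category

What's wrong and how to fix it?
Bug: Aggregates like MIN are computed per group after WHERE runs

Fix: Replace WHERE with HAVING after the GROUP BY

Corrected query:
SELECT category, MIN(price) FROM products GROUP BY category HAVING MIN(price) >= 758.62

Result:
category | MIN(price)
---------+-----------
Kitchen  | 1166.54   
Office   | 995.63    
Sports   | 762.59    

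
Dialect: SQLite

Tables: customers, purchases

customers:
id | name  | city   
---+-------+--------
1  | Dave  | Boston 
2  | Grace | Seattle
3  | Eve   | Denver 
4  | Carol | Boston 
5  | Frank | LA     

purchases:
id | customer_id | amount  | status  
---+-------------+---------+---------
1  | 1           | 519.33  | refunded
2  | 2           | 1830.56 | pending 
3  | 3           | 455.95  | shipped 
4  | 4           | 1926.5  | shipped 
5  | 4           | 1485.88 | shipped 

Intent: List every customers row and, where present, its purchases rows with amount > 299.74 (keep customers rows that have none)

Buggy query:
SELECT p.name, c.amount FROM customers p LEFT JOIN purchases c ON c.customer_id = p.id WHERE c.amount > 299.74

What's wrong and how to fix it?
Bug: A WHERE condition on the right-hand table after LEFT JOIN drops unmatched parents

Fix: Move the right-table condition into the ON clause so unmatched parents are kept

Corrected query:
SELECT p.name, c.amount FROM customers p LEFT JOIN purchases c ON c.customer_id = p.id AND c.amount > 299.74

Result:
name  | amount 
------+--------
Dave  | 519.33 
Grace | 1830.56
Eve   | 455.95 
Carol | 1485.88
Carol | 1926.5 
Frank | NULL   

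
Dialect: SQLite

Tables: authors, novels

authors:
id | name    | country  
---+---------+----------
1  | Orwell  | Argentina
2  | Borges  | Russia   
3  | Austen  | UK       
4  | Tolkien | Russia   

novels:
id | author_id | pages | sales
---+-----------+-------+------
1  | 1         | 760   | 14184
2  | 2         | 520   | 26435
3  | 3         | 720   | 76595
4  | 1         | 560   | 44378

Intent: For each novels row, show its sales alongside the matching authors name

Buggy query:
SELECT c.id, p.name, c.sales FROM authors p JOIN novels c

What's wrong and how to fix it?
Bug: JOIN with no ON clause produces a cartesian product; every novels row pairs with every authors row

Fix: Specify the join condition linking the foreign key to the parent id

Corrected query:
SELECT c.id, p.name, c.sales FROM authors p JOIN novels c ON c.author_id = p.id

Result:
id | name   | sales
---+--------+------
1  | Orwell | 14184
2  | Borges | 26435
3  | Austen | 76595
4  | Orwell | 44378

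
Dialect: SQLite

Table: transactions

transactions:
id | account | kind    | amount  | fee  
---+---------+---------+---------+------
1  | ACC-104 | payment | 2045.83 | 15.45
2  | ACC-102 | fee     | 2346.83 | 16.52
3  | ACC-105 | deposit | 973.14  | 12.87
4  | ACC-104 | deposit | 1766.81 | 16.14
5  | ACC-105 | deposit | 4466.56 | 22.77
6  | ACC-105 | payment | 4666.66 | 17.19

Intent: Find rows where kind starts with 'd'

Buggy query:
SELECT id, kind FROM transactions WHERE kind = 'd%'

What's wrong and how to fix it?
Bug: Wildcards only work with LIKE; '=' treats '%' as a literal character

Fix: Use LIKE for wildcard pattern matching

Corrected query:
SELECT id, kind FROM transactions WHERE kind LIKE 'd%'

Result:
id | kind   
---+--------
3  | deposit
4  | deposit
5  | deposit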